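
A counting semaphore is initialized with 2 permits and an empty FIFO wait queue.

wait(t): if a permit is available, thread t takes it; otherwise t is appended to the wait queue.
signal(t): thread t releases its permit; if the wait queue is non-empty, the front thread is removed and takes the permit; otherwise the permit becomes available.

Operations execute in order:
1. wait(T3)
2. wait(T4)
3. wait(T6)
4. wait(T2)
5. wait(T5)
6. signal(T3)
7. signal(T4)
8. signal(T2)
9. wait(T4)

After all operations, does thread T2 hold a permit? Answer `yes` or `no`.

Step 1: wait(T3) -> count=1 queue=[] holders={T3}
Step 2: wait(T4) -> count=0 queue=[] holders={T3,T4}
Step 3: wait(T6) -> count=0 queue=[T6] holders={T3,T4}
Step 4: wait(T2) -> count=0 queue=[T6,T2] holders={T3,T4}
Step 5: wait(T5) -> count=0 queue=[T6,T2,T5] holders={T3,T4}
Step 6: signal(T3) -> count=0 queue=[T2,T5] holders={T4,T6}
Step 7: signal(T4) -> count=0 queue=[T5] holders={T2,T6}
Step 8: signal(T2) -> count=0 queue=[] holders={T5,T6}
Step 9: wait(T4) -> count=0 queue=[T4] holders={T5,T6}
Final holders: {T5,T6} -> T2 not in holders

Answer: no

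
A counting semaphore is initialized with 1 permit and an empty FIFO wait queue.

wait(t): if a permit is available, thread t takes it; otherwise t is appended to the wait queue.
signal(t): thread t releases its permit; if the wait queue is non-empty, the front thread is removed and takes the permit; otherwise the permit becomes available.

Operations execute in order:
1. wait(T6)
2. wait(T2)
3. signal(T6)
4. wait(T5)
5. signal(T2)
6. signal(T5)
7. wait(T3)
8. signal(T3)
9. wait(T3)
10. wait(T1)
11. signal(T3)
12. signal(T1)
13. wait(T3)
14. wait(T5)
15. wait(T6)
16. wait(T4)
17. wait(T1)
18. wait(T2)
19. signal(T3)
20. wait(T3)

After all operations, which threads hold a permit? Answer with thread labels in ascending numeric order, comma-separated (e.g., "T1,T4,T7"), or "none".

Step 1: wait(T6) -> count=0 queue=[] holders={T6}
Step 2: wait(T2) -> count=0 queue=[T2] holders={T6}
Step 3: signal(T6) -> count=0 queue=[] holders={T2}
Step 4: wait(T5) -> count=0 queue=[T5] holders={T2}
Step 5: signal(T2) -> count=0 queue=[] holders={T5}
Step 6: signal(T5) -> count=1 queue=[] holders={none}
Step 7: wait(T3) -> count=0 queue=[] holders={T3}
Step 8: signal(T3) -> count=1 queue=[] holders={none}
Step 9: wait(T3) -> count=0 queue=[] holders={T3}
Step 10: wait(T1) -> count=0 queue=[T1] holders={T3}
Step 11: signal(T3) -> count=0 queue=[] holders={T1}
Step 12: signal(T1) -> count=1 queue=[] holders={none}
Step 13: wait(T3) -> count=0 queue=[] holders={T3}
Step 14: wait(T5) -> count=0 queue=[T5] holders={T3}
Step 15: wait(T6) -> count=0 queue=[T5,T6] holders={T3}
Step 16: wait(T4) -> count=0 queue=[T5,T6,T4] holders={T3}
Step 17: wait(T1) -> count=0 queue=[T5,T6,T4,T1] holders={T3}
Step 18: wait(T2) -> count=0 queue=[T5,T6,T4,T1,T2] holders={T3}
Step 19: signal(T3) -> count=0 queue=[T6,T4,T1,T2] holders={T5}
Step 20: wait(T3) -> count=0 queue=[T6,T4,T1,T2,T3] holders={T5}
Final holders: T5

Answer: T5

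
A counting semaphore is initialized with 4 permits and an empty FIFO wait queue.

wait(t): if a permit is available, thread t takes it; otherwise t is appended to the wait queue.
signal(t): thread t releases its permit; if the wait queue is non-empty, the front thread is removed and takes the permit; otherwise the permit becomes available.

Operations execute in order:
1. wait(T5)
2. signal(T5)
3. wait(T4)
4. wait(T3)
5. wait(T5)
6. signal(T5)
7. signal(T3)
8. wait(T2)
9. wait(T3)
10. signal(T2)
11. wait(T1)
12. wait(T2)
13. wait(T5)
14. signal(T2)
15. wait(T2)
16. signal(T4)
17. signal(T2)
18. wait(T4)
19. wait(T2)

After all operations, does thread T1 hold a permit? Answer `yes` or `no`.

Answer: yes

Derivation:
Step 1: wait(T5) -> count=3 queue=[] holders={T5}
Step 2: signal(T5) -> count=4 queue=[] holders={none}
Step 3: wait(T4) -> count=3 queue=[] holders={T4}
Step 4: wait(T3) -> count=2 queue=[] holders={T3,T4}
Step 5: wait(T5) -> count=1 queue=[] holders={T3,T4,T5}
Step 6: signal(T5) -> count=2 queue=[] holders={T3,T4}
Step 7: signal(T3) -> count=3 queue=[] holders={T4}
Step 8: wait(T2) -> count=2 queue=[] holders={T2,T4}
Step 9: wait(T3) -> count=1 queue=[] holders={T2,T3,T4}
Step 10: signal(T2) -> count=2 queue=[] holders={T3,T4}
Step 11: wait(T1) -> count=1 queue=[] holders={T1,T3,T4}
Step 12: wait(T2) -> count=0 queue=[] holders={T1,T2,T3,T4}
Step 13: wait(T5) -> count=0 queue=[T5] holders={T1,T2,T3,T4}
Step 14: signal(T2) -> count=0 queue=[] holders={T1,T3,T4,T5}
Step 15: wait(T2) -> count=0 queue=[T2] holders={T1,T3,T4,T5}
Step 16: signal(T4) -> count=0 queue=[] holders={T1,T2,T3,T5}
Step 17: signal(T2) -> count=1 queue=[] holders={T1,T3,T5}
Step 18: wait(T4) -> count=0 queue=[] holders={T1,T3,T4,T5}
Step 19: wait(T2) -> count=0 queue=[T2] holders={T1,T3,T4,T5}
Final holders: {T1,T3,T4,T5} -> T1 in holders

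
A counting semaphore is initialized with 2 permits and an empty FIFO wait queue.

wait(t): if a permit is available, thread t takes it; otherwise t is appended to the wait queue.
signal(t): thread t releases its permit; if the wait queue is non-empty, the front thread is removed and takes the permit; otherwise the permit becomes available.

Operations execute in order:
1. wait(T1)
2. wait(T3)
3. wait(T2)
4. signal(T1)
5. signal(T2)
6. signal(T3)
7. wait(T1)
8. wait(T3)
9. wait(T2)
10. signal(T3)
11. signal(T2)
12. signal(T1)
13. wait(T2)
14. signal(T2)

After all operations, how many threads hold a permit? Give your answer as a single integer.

Step 1: wait(T1) -> count=1 queue=[] holders={T1}
Step 2: wait(T3) -> count=0 queue=[] holders={T1,T3}
Step 3: wait(T2) -> count=0 queue=[T2] holders={T1,T3}
Step 4: signal(T1) -> count=0 queue=[] holders={T2,T3}
Step 5: signal(T2) -> count=1 queue=[] holders={T3}
Step 6: signal(T3) -> count=2 queue=[] holders={none}
Step 7: wait(T1) -> count=1 queue=[] holders={T1}
Step 8: wait(T3) -> count=0 queue=[] holders={T1,T3}
Step 9: wait(T2) -> count=0 queue=[T2] holders={T1,T3}
Step 10: signal(T3) -> count=0 queue=[] holders={T1,T2}
Step 11: signal(T2) -> count=1 queue=[] holders={T1}
Step 12: signal(T1) -> count=2 queue=[] holders={none}
Step 13: wait(T2) -> count=1 queue=[] holders={T2}
Step 14: signal(T2) -> count=2 queue=[] holders={none}
Final holders: {none} -> 0 thread(s)

Answer: 0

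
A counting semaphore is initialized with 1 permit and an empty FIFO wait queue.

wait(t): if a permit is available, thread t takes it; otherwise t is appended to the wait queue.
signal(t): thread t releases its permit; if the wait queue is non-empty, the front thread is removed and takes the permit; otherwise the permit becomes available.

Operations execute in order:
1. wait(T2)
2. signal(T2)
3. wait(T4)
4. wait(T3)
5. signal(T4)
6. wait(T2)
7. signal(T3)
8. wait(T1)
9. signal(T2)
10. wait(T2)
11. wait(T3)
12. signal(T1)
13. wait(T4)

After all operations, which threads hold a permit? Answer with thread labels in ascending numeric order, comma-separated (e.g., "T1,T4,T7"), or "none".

Step 1: wait(T2) -> count=0 queue=[] holders={T2}
Step 2: signal(T2) -> count=1 queue=[] holders={none}
Step 3: wait(T4) -> count=0 queue=[] holders={T4}
Step 4: wait(T3) -> count=0 queue=[T3] holders={T4}
Step 5: signal(T4) -> count=0 queue=[] holders={T3}
Step 6: wait(T2) -> count=0 queue=[T2] holders={T3}
Step 7: signal(T3) -> count=0 queue=[] holders={T2}
Step 8: wait(T1) -> count=0 queue=[T1] holders={T2}
Step 9: signal(T2) -> count=0 queue=[] holders={T1}
Step 10: wait(T2) -> count=0 queue=[T2] holders={T1}
Step 11: wait(T3) -> count=0 queue=[T2,T3] holders={T1}
Step 12: signal(T1) -> count=0 queue=[T3] holders={T2}
Step 13: wait(T4) -> count=0 queue=[T3,T4] holders={T2}
Final holders: T2

Answer: T2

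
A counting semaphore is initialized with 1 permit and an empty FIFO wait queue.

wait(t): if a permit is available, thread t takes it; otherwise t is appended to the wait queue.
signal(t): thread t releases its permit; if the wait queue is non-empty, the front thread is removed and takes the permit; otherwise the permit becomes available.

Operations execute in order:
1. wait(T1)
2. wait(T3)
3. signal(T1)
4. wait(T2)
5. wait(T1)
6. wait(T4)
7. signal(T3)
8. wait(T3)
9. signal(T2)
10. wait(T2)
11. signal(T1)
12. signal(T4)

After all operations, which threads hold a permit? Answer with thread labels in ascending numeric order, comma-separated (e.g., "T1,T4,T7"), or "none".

Answer: T3

Derivation:
Step 1: wait(T1) -> count=0 queue=[] holders={T1}
Step 2: wait(T3) -> count=0 queue=[T3] holders={T1}
Step 3: signal(T1) -> count=0 queue=[] holders={T3}
Step 4: wait(T2) -> count=0 queue=[T2] holders={T3}
Step 5: wait(T1) -> count=0 queue=[T2,T1] holders={T3}
Step 6: wait(T4) -> count=0 queue=[T2,T1,T4] holders={T3}
Step 7: signal(T3) -> count=0 queue=[T1,T4] holders={T2}
Step 8: wait(T3) -> count=0 queue=[T1,T4,T3] holders={T2}
Step 9: signal(T2) -> count=0 queue=[T4,T3] holders={T1}
Step 10: wait(T2) -> count=0 queue=[T4,T3,T2] holders={T1}
Step 11: signal(T1) -> count=0 queue=[T3,T2] holders={T4}
Step 12: signal(T4) -> count=0 queue=[T2] holders={T3}
Final holders: T3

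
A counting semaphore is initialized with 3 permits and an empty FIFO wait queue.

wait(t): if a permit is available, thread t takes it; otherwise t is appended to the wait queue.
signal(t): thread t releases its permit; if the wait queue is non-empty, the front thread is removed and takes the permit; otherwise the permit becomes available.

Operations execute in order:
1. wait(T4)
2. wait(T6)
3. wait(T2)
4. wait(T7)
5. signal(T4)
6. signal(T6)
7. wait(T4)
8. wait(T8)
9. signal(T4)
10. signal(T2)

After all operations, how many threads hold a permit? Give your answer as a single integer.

Step 1: wait(T4) -> count=2 queue=[] holders={T4}
Step 2: wait(T6) -> count=1 queue=[] holders={T4,T6}
Step 3: wait(T2) -> count=0 queue=[] holders={T2,T4,T6}
Step 4: wait(T7) -> count=0 queue=[T7] holders={T2,T4,T6}
Step 5: signal(T4) -> count=0 queue=[] holders={T2,T6,T7}
Step 6: signal(T6) -> count=1 queue=[] holders={T2,T7}
Step 7: wait(T4) -> count=0 queue=[] holders={T2,T4,T7}
Step 8: wait(T8) -> count=0 queue=[T8] holders={T2,T4,T7}
Step 9: signal(T4) -> count=0 queue=[] holders={T2,T7,T8}
Step 10: signal(T2) -> count=1 queue=[] holders={T7,T8}
Final holders: {T7,T8} -> 2 thread(s)

Answer: 2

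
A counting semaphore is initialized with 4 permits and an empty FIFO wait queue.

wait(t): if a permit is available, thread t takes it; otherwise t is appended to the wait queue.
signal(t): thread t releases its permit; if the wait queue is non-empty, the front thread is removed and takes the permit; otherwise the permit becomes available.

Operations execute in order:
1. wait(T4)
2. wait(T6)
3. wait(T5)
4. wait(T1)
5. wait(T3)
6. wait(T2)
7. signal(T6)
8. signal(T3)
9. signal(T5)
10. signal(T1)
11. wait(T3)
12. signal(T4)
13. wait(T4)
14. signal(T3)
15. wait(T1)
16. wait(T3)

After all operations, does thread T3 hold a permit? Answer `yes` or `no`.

Step 1: wait(T4) -> count=3 queue=[] holders={T4}
Step 2: wait(T6) -> count=2 queue=[] holders={T4,T6}
Step 3: wait(T5) -> count=1 queue=[] holders={T4,T5,T6}
Step 4: wait(T1) -> count=0 queue=[] holders={T1,T4,T5,T6}
Step 5: wait(T3) -> count=0 queue=[T3] holders={T1,T4,T5,T6}
Step 6: wait(T2) -> count=0 queue=[T3,T2] holders={T1,T4,T5,T6}
Step 7: signal(T6) -> count=0 queue=[T2] holders={T1,T3,T4,T5}
Step 8: signal(T3) -> count=0 queue=[] holders={T1,T2,T4,T5}
Step 9: signal(T5) -> count=1 queue=[] holders={T1,T2,T4}
Step 10: signal(T1) -> count=2 queue=[] holders={T2,T4}
Step 11: wait(T3) -> count=1 queue=[] holders={T2,T3,T4}
Step 12: signal(T4) -> count=2 queue=[] holders={T2,T3}
Step 13: wait(T4) -> count=1 queue=[] holders={T2,T3,T4}
Step 14: signal(T3) -> count=2 queue=[] holders={T2,T4}
Step 15: wait(T1) -> count=1 queue=[] holders={T1,T2,T4}
Step 16: wait(T3) -> count=0 queue=[] holders={T1,T2,T3,T4}
Final holders: {T1,T2,T3,T4} -> T3 in holders

Answer: yes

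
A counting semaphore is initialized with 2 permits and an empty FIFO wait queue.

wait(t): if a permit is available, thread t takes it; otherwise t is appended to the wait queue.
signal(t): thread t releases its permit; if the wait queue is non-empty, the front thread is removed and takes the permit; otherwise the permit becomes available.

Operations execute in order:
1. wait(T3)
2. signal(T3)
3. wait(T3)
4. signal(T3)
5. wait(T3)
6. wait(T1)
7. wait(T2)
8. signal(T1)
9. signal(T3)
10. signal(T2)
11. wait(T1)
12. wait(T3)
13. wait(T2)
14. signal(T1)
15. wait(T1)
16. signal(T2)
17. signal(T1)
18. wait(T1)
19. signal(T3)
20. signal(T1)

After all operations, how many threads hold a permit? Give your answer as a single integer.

Answer: 0

Derivation:
Step 1: wait(T3) -> count=1 queue=[] holders={T3}
Step 2: signal(T3) -> count=2 queue=[] holders={none}
Step 3: wait(T3) -> count=1 queue=[] holders={T3}
Step 4: signal(T3) -> count=2 queue=[] holders={none}
Step 5: wait(T3) -> count=1 queue=[] holders={T3}
Step 6: wait(T1) -> count=0 queue=[] holders={T1,T3}
Step 7: wait(T2) -> count=0 queue=[T2] holders={T1,T3}
Step 8: signal(T1) -> count=0 queue=[] holders={T2,T3}
Step 9: signal(T3) -> count=1 queue=[] holders={T2}
Step 10: signal(T2) -> count=2 queue=[] holders={none}
Step 11: wait(T1) -> count=1 queue=[] holders={T1}
Step 12: wait(T3) -> count=0 queue=[] holders={T1,T3}
Step 13: wait(T2) -> count=0 queue=[T2] holders={T1,T3}
Step 14: signal(T1) -> count=0 queue=[] holders={T2,T3}
Step 15: wait(T1) -> count=0 queue=[T1] holders={T2,T3}
Step 16: signal(T2) -> count=0 queue=[] holders={T1,T3}
Step 17: signal(T1) -> count=1 queue=[] holders={T3}
Step 18: wait(T1) -> count=0 queue=[] holders={T1,T3}
Step 19: signal(T3) -> count=1 queue=[] holders={T1}
Step 20: signal(T1) -> count=2 queue=[] holders={none}
Final holders: {none} -> 0 thread(s)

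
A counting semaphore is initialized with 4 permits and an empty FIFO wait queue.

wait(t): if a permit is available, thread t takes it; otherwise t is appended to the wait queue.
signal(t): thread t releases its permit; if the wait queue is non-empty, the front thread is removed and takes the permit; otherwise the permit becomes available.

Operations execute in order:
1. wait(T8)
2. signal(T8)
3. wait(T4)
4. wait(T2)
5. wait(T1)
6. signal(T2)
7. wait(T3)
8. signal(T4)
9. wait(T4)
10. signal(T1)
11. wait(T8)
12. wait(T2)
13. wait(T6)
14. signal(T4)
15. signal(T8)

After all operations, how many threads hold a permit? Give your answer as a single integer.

Step 1: wait(T8) -> count=3 queue=[] holders={T8}
Step 2: signal(T8) -> count=4 queue=[] holders={none}
Step 3: wait(T4) -> count=3 queue=[] holders={T4}
Step 4: wait(T2) -> count=2 queue=[] holders={T2,T4}
Step 5: wait(T1) -> count=1 queue=[] holders={T1,T2,T4}
Step 6: signal(T2) -> count=2 queue=[] holders={T1,T4}
Step 7: wait(T3) -> count=1 queue=[] holders={T1,T3,T4}
Step 8: signal(T4) -> count=2 queue=[] holders={T1,T3}
Step 9: wait(T4) -> count=1 queue=[] holders={T1,T3,T4}
Step 10: signal(T1) -> count=2 queue=[] holders={T3,T4}
Step 11: wait(T8) -> count=1 queue=[] holders={T3,T4,T8}
Step 12: wait(T2) -> count=0 queue=[] holders={T2,T3,T4,T8}
Step 13: wait(T6) -> count=0 queue=[T6] holders={T2,T3,T4,T8}
Step 14: signal(T4) -> count=0 queue=[] holders={T2,T3,T6,T8}
Step 15: signal(T8) -> count=1 queue=[] holders={T2,T3,T6}
Final holders: {T2,T3,T6} -> 3 thread(s)

Answer: 3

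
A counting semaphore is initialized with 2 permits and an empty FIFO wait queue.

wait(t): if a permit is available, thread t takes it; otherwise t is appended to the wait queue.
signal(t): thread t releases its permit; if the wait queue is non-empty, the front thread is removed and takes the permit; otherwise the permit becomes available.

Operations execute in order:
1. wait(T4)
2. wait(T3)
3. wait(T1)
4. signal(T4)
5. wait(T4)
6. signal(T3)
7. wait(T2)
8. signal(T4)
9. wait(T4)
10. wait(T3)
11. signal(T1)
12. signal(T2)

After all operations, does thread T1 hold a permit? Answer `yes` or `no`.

Step 1: wait(T4) -> count=1 queue=[] holders={T4}
Step 2: wait(T3) -> count=0 queue=[] holders={T3,T4}
Step 3: wait(T1) -> count=0 queue=[T1] holders={T3,T4}
Step 4: signal(T4) -> count=0 queue=[] holders={T1,T3}
Step 5: wait(T4) -> count=0 queue=[T4] holders={T1,T3}
Step 6: signal(T3) -> count=0 queue=[] holders={T1,T4}
Step 7: wait(T2) -> count=0 queue=[T2] holders={T1,T4}
Step 8: signal(T4) -> count=0 queue=[] holders={T1,T2}
Step 9: wait(T4) -> count=0 queue=[T4] holders={T1,T2}
Step 10: wait(T3) -> count=0 queue=[T4,T3] holders={T1,T2}
Step 11: signal(T1) -> count=0 queue=[T3] holders={T2,T4}
Step 12: signal(T2) -> count=0 queue=[] holders={T3,T4}
Final holders: {T3,T4} -> T1 not in holders

Answer: no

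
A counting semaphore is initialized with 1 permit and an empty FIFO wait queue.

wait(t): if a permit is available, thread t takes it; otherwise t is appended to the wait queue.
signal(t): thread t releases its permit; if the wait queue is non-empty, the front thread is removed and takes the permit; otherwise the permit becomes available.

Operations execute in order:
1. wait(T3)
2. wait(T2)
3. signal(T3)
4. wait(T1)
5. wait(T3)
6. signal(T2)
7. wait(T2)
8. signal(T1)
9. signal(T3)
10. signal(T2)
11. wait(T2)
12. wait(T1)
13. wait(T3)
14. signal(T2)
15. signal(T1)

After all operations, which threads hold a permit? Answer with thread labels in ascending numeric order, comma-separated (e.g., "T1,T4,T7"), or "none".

Answer: T3

Derivation:
Step 1: wait(T3) -> count=0 queue=[] holders={T3}
Step 2: wait(T2) -> count=0 queue=[T2] holders={T3}
Step 3: signal(T3) -> count=0 queue=[] holders={T2}
Step 4: wait(T1) -> count=0 queue=[T1] holders={T2}
Step 5: wait(T3) -> count=0 queue=[T1,T3] holders={T2}
Step 6: signal(T2) -> count=0 queue=[T3] holders={T1}
Step 7: wait(T2) -> count=0 queue=[T3,T2] holders={T1}
Step 8: signal(T1) -> count=0 queue=[T2] holders={T3}
Step 9: signal(T3) -> count=0 queue=[] holders={T2}
Step 10: signal(T2) -> count=1 queue=[] holders={none}
Step 11: wait(T2) -> count=0 queue=[] holders={T2}
Step 12: wait(T1) -> count=0 queue=[T1] holders={T2}
Step 13: wait(T3) -> count=0 queue=[T1,T3] holders={T2}
Step 14: signal(T2) -> count=0 queue=[T3] holders={T1}
Step 15: signal(T1) -> count=0 queue=[] holders={T3}
Final holders: T3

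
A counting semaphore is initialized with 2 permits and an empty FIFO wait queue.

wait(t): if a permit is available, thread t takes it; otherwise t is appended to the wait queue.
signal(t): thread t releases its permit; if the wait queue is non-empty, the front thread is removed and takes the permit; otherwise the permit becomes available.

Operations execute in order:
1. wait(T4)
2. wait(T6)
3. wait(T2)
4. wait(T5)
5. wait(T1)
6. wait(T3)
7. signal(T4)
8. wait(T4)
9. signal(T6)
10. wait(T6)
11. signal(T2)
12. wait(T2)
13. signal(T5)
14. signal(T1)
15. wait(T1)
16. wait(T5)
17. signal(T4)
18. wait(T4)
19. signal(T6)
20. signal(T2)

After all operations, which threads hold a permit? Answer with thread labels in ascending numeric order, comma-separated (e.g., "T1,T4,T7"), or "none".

Step 1: wait(T4) -> count=1 queue=[] holders={T4}
Step 2: wait(T6) -> count=0 queue=[] holders={T4,T6}
Step 3: wait(T2) -> count=0 queue=[T2] holders={T4,T6}
Step 4: wait(T5) -> count=0 queue=[T2,T5] holders={T4,T6}
Step 5: wait(T1) -> count=0 queue=[T2,T5,T1] holders={T4,T6}
Step 6: wait(T3) -> count=0 queue=[T2,T5,T1,T3] holders={T4,T6}
Step 7: signal(T4) -> count=0 queue=[T5,T1,T3] holders={T2,T6}
Step 8: wait(T4) -> count=0 queue=[T5,T1,T3,T4] holders={T2,T6}
Step 9: signal(T6) -> count=0 queue=[T1,T3,T4] holders={T2,T5}
Step 10: wait(T6) -> count=0 queue=[T1,T3,T4,T6] holders={T2,T5}
Step 11: signal(T2) -> count=0 queue=[T3,T4,T6] holders={T1,T5}
Step 12: wait(T2) -> count=0 queue=[T3,T4,T6,T2] holders={T1,T5}
Step 13: signal(T5) -> count=0 queue=[T4,T6,T2] holders={T1,T3}
Step 14: signal(T1) -> count=0 queue=[T6,T2] holders={T3,T4}
Step 15: wait(T1) -> count=0 queue=[T6,T2,T1] holders={T3,T4}
Step 16: wait(T5) -> count=0 queue=[T6,T2,T1,T5] holders={T3,T4}
Step 17: signal(T4) -> count=0 queue=[T2,T1,T5] holders={T3,T6}
Step 18: wait(T4) -> count=0 queue=[T2,T1,T5,T4] holders={T3,T6}
Step 19: signal(T6) -> count=0 queue=[T1,T5,T4] holders={T2,T3}
Step 20: signal(T2) -> count=0 queue=[T5,T4] holders={T1,T3}
Final holders: T1,T3

Answer: T1,T3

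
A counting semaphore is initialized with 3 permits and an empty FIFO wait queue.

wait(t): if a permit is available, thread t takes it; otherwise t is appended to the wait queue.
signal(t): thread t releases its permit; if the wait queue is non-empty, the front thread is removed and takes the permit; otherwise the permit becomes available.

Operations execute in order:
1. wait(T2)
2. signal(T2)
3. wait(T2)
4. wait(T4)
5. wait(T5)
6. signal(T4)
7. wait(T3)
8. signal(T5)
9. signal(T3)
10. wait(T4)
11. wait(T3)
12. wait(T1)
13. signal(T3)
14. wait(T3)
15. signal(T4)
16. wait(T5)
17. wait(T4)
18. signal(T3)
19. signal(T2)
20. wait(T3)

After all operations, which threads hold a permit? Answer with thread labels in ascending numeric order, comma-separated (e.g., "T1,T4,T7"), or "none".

Step 1: wait(T2) -> count=2 queue=[] holders={T2}
Step 2: signal(T2) -> count=3 queue=[] holders={none}
Step 3: wait(T2) -> count=2 queue=[] holders={T2}
Step 4: wait(T4) -> count=1 queue=[] holders={T2,T4}
Step 5: wait(T5) -> count=0 queue=[] holders={T2,T4,T5}
Step 6: signal(T4) -> count=1 queue=[] holders={T2,T5}
Step 7: wait(T3) -> count=0 queue=[] holders={T2,T3,T5}
Step 8: signal(T5) -> count=1 queue=[] holders={T2,T3}
Step 9: signal(T3) -> count=2 queue=[] holders={T2}
Step 10: wait(T4) -> count=1 queue=[] holders={T2,T4}
Step 11: wait(T3) -> count=0 queue=[] holders={T2,T3,T4}
Step 12: wait(T1) -> count=0 queue=[T1] holders={T2,T3,T4}
Step 13: signal(T3) -> count=0 queue=[] holders={T1,T2,T4}
Step 14: wait(T3) -> count=0 queue=[T3] holders={T1,T2,T4}
Step 15: signal(T4) -> count=0 queue=[] holders={T1,T2,T3}
Step 16: wait(T5) -> count=0 queue=[T5] holders={T1,T2,T3}
Step 17: wait(T4) -> count=0 queue=[T5,T4] holders={T1,T2,T3}
Step 18: signal(T3) -> count=0 queue=[T4] holders={T1,T2,T5}
Step 19: signal(T2) -> count=0 queue=[] holders={T1,T4,T5}
Step 20: wait(T3) -> count=0 queue=[T3] holders={T1,T4,T5}
Final holders: T1,T4,T5

Answer: T1,T4,T5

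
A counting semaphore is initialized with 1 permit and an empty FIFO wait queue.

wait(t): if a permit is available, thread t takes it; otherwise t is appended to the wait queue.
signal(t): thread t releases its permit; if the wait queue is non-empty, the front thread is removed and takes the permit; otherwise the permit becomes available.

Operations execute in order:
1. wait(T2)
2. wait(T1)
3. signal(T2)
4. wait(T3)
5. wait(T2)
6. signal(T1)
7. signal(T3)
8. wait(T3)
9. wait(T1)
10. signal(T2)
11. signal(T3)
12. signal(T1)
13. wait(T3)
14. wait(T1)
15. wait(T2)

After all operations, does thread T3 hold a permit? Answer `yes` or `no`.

Step 1: wait(T2) -> count=0 queue=[] holders={T2}
Step 2: wait(T1) -> count=0 queue=[T1] holders={T2}
Step 3: signal(T2) -> count=0 queue=[] holders={T1}
Step 4: wait(T3) -> count=0 queue=[T3] holders={T1}
Step 5: wait(T2) -> count=0 queue=[T3,T2] holders={T1}
Step 6: signal(T1) -> count=0 queue=[T2] holders={T3}
Step 7: signal(T3) -> count=0 queue=[] holders={T2}
Step 8: wait(T3) -> count=0 queue=[T3] holders={T2}
Step 9: wait(T1) -> count=0 queue=[T3,T1] holders={T2}
Step 10: signal(T2) -> count=0 queue=[T1] holders={T3}
Step 11: signal(T3) -> count=0 queue=[] holders={T1}
Step 12: signal(T1) -> count=1 queue=[] holders={none}
Step 13: wait(T3) -> count=0 queue=[] holders={T3}
Step 14: wait(T1) -> count=0 queue=[T1] holders={T3}
Step 15: wait(T2) -> count=0 queue=[T1,T2] holders={T3}
Final holders: {T3} -> T3 in holders

Answer: yes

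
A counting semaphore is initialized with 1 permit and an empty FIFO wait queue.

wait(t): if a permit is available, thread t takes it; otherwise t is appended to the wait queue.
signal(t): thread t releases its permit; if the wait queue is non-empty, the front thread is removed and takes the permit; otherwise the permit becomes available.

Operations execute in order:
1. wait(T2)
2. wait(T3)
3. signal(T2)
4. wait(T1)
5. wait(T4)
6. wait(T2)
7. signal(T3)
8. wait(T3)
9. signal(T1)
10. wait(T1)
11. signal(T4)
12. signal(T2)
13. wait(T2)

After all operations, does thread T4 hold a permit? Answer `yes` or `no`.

Answer: no

Derivation:
Step 1: wait(T2) -> count=0 queue=[] holders={T2}
Step 2: wait(T3) -> count=0 queue=[T3] holders={T2}
Step 3: signal(T2) -> count=0 queue=[] holders={T3}
Step 4: wait(T1) -> count=0 queue=[T1] holders={T3}
Step 5: wait(T4) -> count=0 queue=[T1,T4] holders={T3}
Step 6: wait(T2) -> count=0 queue=[T1,T4,T2] holders={T3}
Step 7: signal(T3) -> count=0 queue=[T4,T2] holders={T1}
Step 8: wait(T3) -> count=0 queue=[T4,T2,T3] holders={T1}
Step 9: signal(T1) -> count=0 queue=[T2,T3] holders={T4}
Step 10: wait(T1) -> count=0 queue=[T2,T3,T1] holders={T4}
Step 11: signal(T4) -> count=0 queue=[T3,T1] holders={T2}
Step 12: signal(T2) -> count=0 queue=[T1] holders={T3}
Step 13: wait(T2) -> count=0 queue=[T1,T2] holders={T3}
Final holders: {T3} -> T4 not in holders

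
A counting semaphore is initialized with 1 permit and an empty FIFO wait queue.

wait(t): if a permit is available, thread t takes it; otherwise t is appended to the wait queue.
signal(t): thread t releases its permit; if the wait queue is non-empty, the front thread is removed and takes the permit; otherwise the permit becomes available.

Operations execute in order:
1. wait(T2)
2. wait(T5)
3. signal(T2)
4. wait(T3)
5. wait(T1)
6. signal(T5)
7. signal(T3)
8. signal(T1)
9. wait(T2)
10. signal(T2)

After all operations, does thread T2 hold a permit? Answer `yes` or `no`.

Answer: no

Derivation:
Step 1: wait(T2) -> count=0 queue=[] holders={T2}
Step 2: wait(T5) -> count=0 queue=[T5] holders={T2}
Step 3: signal(T2) -> count=0 queue=[] holders={T5}
Step 4: wait(T3) -> count=0 queue=[T3] holders={T5}
Step 5: wait(T1) -> count=0 queue=[T3,T1] holders={T5}
Step 6: signal(T5) -> count=0 queue=[T1] holders={T3}
Step 7: signal(T3) -> count=0 queue=[] holders={T1}
Step 8: signal(T1) -> count=1 queue=[] holders={none}
Step 9: wait(T2) -> count=0 queue=[] holders={T2}
Step 10: signal(T2) -> count=1 queue=[] holders={none}
Final holders: {none} -> T2 not in holders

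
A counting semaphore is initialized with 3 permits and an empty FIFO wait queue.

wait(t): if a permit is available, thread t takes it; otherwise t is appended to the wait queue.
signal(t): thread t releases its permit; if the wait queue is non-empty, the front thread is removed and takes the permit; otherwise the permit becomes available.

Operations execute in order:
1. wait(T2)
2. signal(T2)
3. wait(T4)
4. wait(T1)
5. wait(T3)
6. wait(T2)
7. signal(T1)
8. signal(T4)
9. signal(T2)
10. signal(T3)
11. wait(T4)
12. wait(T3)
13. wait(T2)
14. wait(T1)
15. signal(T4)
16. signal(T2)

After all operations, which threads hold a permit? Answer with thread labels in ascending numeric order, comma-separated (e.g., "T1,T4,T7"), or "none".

Answer: T1,T3

Derivation:
Step 1: wait(T2) -> count=2 queue=[] holders={T2}
Step 2: signal(T2) -> count=3 queue=[] holders={none}
Step 3: wait(T4) -> count=2 queue=[] holders={T4}
Step 4: wait(T1) -> count=1 queue=[] holders={T1,T4}
Step 5: wait(T3) -> count=0 queue=[] holders={T1,T3,T4}
Step 6: wait(T2) -> count=0 queue=[T2] holders={T1,T3,T4}
Step 7: signal(T1) -> count=0 queue=[] holders={T2,T3,T4}
Step 8: signal(T4) -> count=1 queue=[] holders={T2,T3}
Step 9: signal(T2) -> count=2 queue=[] holders={T3}
Step 10: signal(T3) -> count=3 queue=[] holders={none}
Step 11: wait(T4) -> count=2 queue=[] holders={T4}
Step 12: wait(T3) -> count=1 queue=[] holders={T3,T4}
Step 13: wait(T2) -> count=0 queue=[] holders={T2,T3,T4}
Step 14: wait(T1) -> count=0 queue=[T1] holders={T2,T3,T4}
Step 15: signal(T4) -> count=0 queue=[] holders={T1,T2,T3}
Step 16: signal(T2) -> count=1 queue=[] holders={T1,T3}
Final holders: T1,T3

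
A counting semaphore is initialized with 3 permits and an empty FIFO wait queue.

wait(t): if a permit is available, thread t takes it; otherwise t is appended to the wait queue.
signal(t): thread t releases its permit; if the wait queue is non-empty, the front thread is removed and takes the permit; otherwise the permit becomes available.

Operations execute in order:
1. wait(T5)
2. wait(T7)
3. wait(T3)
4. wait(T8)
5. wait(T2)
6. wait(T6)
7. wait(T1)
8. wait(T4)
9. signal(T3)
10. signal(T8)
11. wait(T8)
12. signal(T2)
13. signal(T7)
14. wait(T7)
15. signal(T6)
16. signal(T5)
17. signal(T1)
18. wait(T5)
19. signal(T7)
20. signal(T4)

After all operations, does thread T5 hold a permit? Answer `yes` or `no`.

Answer: yes

Derivation:
Step 1: wait(T5) -> count=2 queue=[] holders={T5}
Step 2: wait(T7) -> count=1 queue=[] holders={T5,T7}
Step 3: wait(T3) -> count=0 queue=[] holders={T3,T5,T7}
Step 4: wait(T8) -> count=0 queue=[T8] holders={T3,T5,T7}
Step 5: wait(T2) -> count=0 queue=[T8,T2] holders={T3,T5,T7}
Step 6: wait(T6) -> count=0 queue=[T8,T2,T6] holders={T3,T5,T7}
Step 7: wait(T1) -> count=0 queue=[T8,T2,T6,T1] holders={T3,T5,T7}
Step 8: wait(T4) -> count=0 queue=[T8,T2,T6,T1,T4] holders={T3,T5,T7}
Step 9: signal(T3) -> count=0 queue=[T2,T6,T1,T4] holders={T5,T7,T8}
Step 10: signal(T8) -> count=0 queue=[T6,T1,T4] holders={T2,T5,T7}
Step 11: wait(T8) -> count=0 queue=[T6,T1,T4,T8] holders={T2,T5,T7}
Step 12: signal(T2) -> count=0 queue=[T1,T4,T8] holders={T5,T6,T7}
Step 13: signal(T7) -> count=0 queue=[T4,T8] holders={T1,T5,T6}
Step 14: wait(T7) -> count=0 queue=[T4,T8,T7] holders={T1,T5,T6}
Step 15: signal(T6) -> count=0 queue=[T8,T7] holders={T1,T4,T5}
Step 16: signal(T5) -> count=0 queue=[T7] holders={T1,T4,T8}
Step 17: signal(T1) -> count=0 queue=[] holders={T4,T7,T8}
Step 18: wait(T5) -> count=0 queue=[T5] holders={T4,T7,T8}
Step 19: signal(T7) -> count=0 queue=[] holders={T4,T5,T8}
Step 20: signal(T4) -> count=1 queue=[] holders={T5,T8}
Final holders: {T5,T8} -> T5 in holders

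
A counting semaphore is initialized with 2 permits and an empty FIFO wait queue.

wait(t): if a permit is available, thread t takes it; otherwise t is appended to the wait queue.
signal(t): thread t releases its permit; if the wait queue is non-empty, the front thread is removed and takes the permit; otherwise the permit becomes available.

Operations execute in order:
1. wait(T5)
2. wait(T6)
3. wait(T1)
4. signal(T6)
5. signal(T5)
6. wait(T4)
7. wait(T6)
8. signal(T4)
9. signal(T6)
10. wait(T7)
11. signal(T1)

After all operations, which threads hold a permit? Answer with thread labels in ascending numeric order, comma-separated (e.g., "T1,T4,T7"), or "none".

Answer: T7

Derivation:
Step 1: wait(T5) -> count=1 queue=[] holders={T5}
Step 2: wait(T6) -> count=0 queue=[] holders={T5,T6}
Step 3: wait(T1) -> count=0 queue=[T1] holders={T5,T6}
Step 4: signal(T6) -> count=0 queue=[] holders={T1,T5}
Step 5: signal(T5) -> count=1 queue=[] holders={T1}
Step 6: wait(T4) -> count=0 queue=[] holders={T1,T4}
Step 7: wait(T6) -> count=0 queue=[T6] holders={T1,T4}
Step 8: signal(T4) -> count=0 queue=[] holders={T1,T6}
Step 9: signal(T6) -> count=1 queue=[] holders={T1}
Step 10: wait(T7) -> count=0 queue=[] holders={T1,T7}
Step 11: signal(T1) -> count=1 queue=[] holders={T7}
Final holders: T7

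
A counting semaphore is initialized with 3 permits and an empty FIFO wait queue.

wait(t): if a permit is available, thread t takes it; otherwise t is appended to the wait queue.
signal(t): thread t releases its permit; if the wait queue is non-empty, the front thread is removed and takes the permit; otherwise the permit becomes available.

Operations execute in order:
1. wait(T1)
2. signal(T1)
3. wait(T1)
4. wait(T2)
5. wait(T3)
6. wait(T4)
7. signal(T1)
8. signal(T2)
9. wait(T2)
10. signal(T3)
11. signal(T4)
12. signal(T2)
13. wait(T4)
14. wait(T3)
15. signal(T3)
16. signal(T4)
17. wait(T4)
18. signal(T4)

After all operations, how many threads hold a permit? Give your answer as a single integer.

Answer: 0

Derivation:
Step 1: wait(T1) -> count=2 queue=[] holders={T1}
Step 2: signal(T1) -> count=3 queue=[] holders={none}
Step 3: wait(T1) -> count=2 queue=[] holders={T1}
Step 4: wait(T2) -> count=1 queue=[] holders={T1,T2}
Step 5: wait(T3) -> count=0 queue=[] holders={T1,T2,T3}
Step 6: wait(T4) -> count=0 queue=[T4] holders={T1,T2,T3}
Step 7: signal(T1) -> count=0 queue=[] holders={T2,T3,T4}
Step 8: signal(T2) -> count=1 queue=[] holders={T3,T4}
Step 9: wait(T2) -> count=0 queue=[] holders={T2,T3,T4}
Step 10: signal(T3) -> count=1 queue=[] holders={T2,T4}
Step 11: signal(T4) -> count=2 queue=[] holders={T2}
Step 12: signal(T2) -> count=3 queue=[] holders={none}
Step 13: wait(T4) -> count=2 queue=[] holders={T4}
Step 14: wait(T3) -> count=1 queue=[] holders={T3,T4}
Step 15: signal(T3) -> count=2 queue=[] holders={T4}
Step 16: signal(T4) -> count=3 queue=[] holders={none}
Step 17: wait(T4) -> count=2 queue=[] holders={T4}
Step 18: signal(T4) -> count=3 queue=[] holders={none}
Final holders: {none} -> 0 thread(s)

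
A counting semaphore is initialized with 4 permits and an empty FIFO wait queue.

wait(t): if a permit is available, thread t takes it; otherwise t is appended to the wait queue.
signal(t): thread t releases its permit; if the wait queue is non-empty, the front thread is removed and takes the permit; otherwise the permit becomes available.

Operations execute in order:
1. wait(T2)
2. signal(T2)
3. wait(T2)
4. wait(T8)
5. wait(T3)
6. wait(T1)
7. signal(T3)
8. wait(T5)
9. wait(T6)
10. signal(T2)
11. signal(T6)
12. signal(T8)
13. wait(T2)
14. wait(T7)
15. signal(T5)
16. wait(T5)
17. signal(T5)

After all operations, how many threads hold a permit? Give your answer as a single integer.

Step 1: wait(T2) -> count=3 queue=[] holders={T2}
Step 2: signal(T2) -> count=4 queue=[] holders={none}
Step 3: wait(T2) -> count=3 queue=[] holders={T2}
Step 4: wait(T8) -> count=2 queue=[] holders={T2,T8}
Step 5: wait(T3) -> count=1 queue=[] holders={T2,T3,T8}
Step 6: wait(T1) -> count=0 queue=[] holders={T1,T2,T3,T8}
Step 7: signal(T3) -> count=1 queue=[] holders={T1,T2,T8}
Step 8: wait(T5) -> count=0 queue=[] holders={T1,T2,T5,T8}
Step 9: wait(T6) -> count=0 queue=[T6] holders={T1,T2,T5,T8}
Step 10: signal(T2) -> count=0 queue=[] holders={T1,T5,T6,T8}
Step 11: signal(T6) -> count=1 queue=[] holders={T1,T5,T8}
Step 12: signal(T8) -> count=2 queue=[] holders={T1,T5}
Step 13: wait(T2) -> count=1 queue=[] holders={T1,T2,T5}
Step 14: wait(T7) -> count=0 queue=[] holders={T1,T2,T5,T7}
Step 15: signal(T5) -> count=1 queue=[] holders={T1,T2,T7}
Step 16: wait(T5) -> count=0 queue=[] holders={T1,T2,T5,T7}
Step 17: signal(T5) -> count=1 queue=[] holders={T1,T2,T7}
Final holders: {T1,T2,T7} -> 3 thread(s)

Answer: 3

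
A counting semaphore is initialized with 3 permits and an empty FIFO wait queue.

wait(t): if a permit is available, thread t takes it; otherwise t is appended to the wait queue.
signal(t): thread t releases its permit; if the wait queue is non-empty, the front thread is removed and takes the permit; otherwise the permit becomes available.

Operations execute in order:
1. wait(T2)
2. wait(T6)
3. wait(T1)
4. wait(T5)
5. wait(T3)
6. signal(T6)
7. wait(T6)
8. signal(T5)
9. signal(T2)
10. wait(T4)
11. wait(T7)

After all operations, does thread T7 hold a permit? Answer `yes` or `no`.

Step 1: wait(T2) -> count=2 queue=[] holders={T2}
Step 2: wait(T6) -> count=1 queue=[] holders={T2,T6}
Step 3: wait(T1) -> count=0 queue=[] holders={T1,T2,T6}
Step 4: wait(T5) -> count=0 queue=[T5] holders={T1,T2,T6}
Step 5: wait(T3) -> count=0 queue=[T5,T3] holders={T1,T2,T6}
Step 6: signal(T6) -> count=0 queue=[T3] holders={T1,T2,T5}
Step 7: wait(T6) -> count=0 queue=[T3,T6] holders={T1,T2,T5}
Step 8: signal(T5) -> count=0 queue=[T6] holders={T1,T2,T3}
Step 9: signal(T2) -> count=0 queue=[] holders={T1,T3,T6}
Step 10: wait(T4) -> count=0 queue=[T4] holders={T1,T3,T6}
Step 11: wait(T7) -> count=0 queue=[T4,T7] holders={T1,T3,T6}
Final holders: {T1,T3,T6} -> T7 not in holders

Answer: no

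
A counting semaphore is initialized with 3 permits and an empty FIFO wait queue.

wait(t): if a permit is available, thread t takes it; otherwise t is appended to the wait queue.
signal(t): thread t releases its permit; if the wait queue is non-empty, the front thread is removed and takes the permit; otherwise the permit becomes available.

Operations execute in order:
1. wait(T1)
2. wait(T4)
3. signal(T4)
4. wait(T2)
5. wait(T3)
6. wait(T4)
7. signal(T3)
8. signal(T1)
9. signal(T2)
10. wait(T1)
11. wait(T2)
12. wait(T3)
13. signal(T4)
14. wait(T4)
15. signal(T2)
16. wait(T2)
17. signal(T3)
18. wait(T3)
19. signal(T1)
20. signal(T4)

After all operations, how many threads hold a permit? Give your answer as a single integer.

Answer: 2

Derivation:
Step 1: wait(T1) -> count=2 queue=[] holders={T1}
Step 2: wait(T4) -> count=1 queue=[] holders={T1,T4}
Step 3: signal(T4) -> count=2 queue=[] holders={T1}
Step 4: wait(T2) -> count=1 queue=[] holders={T1,T2}
Step 5: wait(T3) -> count=0 queue=[] holders={T1,T2,T3}
Step 6: wait(T4) -> count=0 queue=[T4] holders={T1,T2,T3}
Step 7: signal(T3) -> count=0 queue=[] holders={T1,T2,T4}
Step 8: signal(T1) -> count=1 queue=[] holders={T2,T4}
Step 9: signal(T2) -> count=2 queue=[] holders={T4}
Step 10: wait(T1) -> count=1 queue=[] holders={T1,T4}
Step 11: wait(T2) -> count=0 queue=[] holders={T1,T2,T4}
Step 12: wait(T3) -> count=0 queue=[T3] holders={T1,T2,T4}
Step 13: signal(T4) -> count=0 queue=[] holders={T1,T2,T3}
Step 14: wait(T4) -> count=0 queue=[T4] holders={T1,T2,T3}
Step 15: signal(T2) -> count=0 queue=[] holders={T1,T3,T4}
Step 16: wait(T2) -> count=0 queue=[T2] holders={T1,T3,T4}
Step 17: signal(T3) -> count=0 queue=[] holders={T1,T2,T4}
Step 18: wait(T3) -> count=0 queue=[T3] holders={T1,T2,T4}
Step 19: signal(T1) -> count=0 queue=[] holders={T2,T3,T4}
Step 20: signal(T4) -> count=1 queue=[] holders={T2,T3}
Final holders: {T2,T3} -> 2 thread(s)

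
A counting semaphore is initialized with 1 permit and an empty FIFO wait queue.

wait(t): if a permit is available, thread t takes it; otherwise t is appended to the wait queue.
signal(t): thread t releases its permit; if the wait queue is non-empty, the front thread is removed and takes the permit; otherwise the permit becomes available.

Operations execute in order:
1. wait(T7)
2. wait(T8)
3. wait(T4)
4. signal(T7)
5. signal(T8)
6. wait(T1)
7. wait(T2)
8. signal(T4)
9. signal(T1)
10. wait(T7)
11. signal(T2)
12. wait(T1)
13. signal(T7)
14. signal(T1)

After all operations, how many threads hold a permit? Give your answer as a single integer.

Step 1: wait(T7) -> count=0 queue=[] holders={T7}
Step 2: wait(T8) -> count=0 queue=[T8] holders={T7}
Step 3: wait(T4) -> count=0 queue=[T8,T4] holders={T7}
Step 4: signal(T7) -> count=0 queue=[T4] holders={T8}
Step 5: signal(T8) -> count=0 queue=[] holders={T4}
Step 6: wait(T1) -> count=0 queue=[T1] holders={T4}
Step 7: wait(T2) -> count=0 queue=[T1,T2] holders={T4}
Step 8: signal(T4) -> count=0 queue=[T2] holders={T1}
Step 9: signal(T1) -> count=0 queue=[] holders={T2}
Step 10: wait(T7) -> count=0 queue=[T7] holders={T2}
Step 11: signal(T2) -> count=0 queue=[] holders={T7}
Step 12: wait(T1) -> count=0 queue=[T1] holders={T7}
Step 13: signal(T7) -> count=0 queue=[] holders={T1}
Step 14: signal(T1) -> count=1 queue=[] holders={none}
Final holders: {none} -> 0 thread(s)

Answer: 0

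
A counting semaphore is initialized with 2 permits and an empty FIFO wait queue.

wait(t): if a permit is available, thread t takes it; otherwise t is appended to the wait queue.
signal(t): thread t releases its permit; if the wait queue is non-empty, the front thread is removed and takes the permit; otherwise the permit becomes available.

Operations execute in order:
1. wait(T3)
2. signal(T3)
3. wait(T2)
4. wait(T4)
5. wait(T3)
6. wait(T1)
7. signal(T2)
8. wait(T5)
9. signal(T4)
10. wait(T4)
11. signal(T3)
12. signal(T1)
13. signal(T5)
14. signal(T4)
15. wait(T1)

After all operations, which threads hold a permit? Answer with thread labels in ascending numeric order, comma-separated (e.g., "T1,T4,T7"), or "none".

Answer: T1

Derivation:
Step 1: wait(T3) -> count=1 queue=[] holders={T3}
Step 2: signal(T3) -> count=2 queue=[] holders={none}
Step 3: wait(T2) -> count=1 queue=[] holders={T2}
Step 4: wait(T4) -> count=0 queue=[] holders={T2,T4}
Step 5: wait(T3) -> count=0 queue=[T3] holders={T2,T4}
Step 6: wait(T1) -> count=0 queue=[T3,T1] holders={T2,T4}
Step 7: signal(T2) -> count=0 queue=[T1] holders={T3,T4}
Step 8: wait(T5) -> count=0 queue=[T1,T5] holders={T3,T4}
Step 9: signal(T4) -> count=0 queue=[T5] holders={T1,T3}
Step 10: wait(T4) -> count=0 queue=[T5,T4] holders={T1,T3}
Step 11: signal(T3) -> count=0 queue=[T4] holders={T1,T5}
Step 12: signal(T1) -> count=0 queue=[] holders={T4,T5}
Step 13: signal(T5) -> count=1 queue=[] holders={T4}
Step 14: signal(T4) -> count=2 queue=[] holders={none}
Step 15: wait(T1) -> count=1 queue=[] holders={T1}
Final holders: T1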